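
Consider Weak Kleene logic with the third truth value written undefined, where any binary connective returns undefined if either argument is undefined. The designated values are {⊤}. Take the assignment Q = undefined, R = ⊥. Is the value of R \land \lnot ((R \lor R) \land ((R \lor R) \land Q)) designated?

R \lor R = ⊥ \lor ⊥ = ⊥
R \lor R = ⊥ \lor ⊥ = ⊥
(R \lor R) \land Q = ⊥ \land undefined = undefined
(R \lor R) \land ((R \lor R) \land Q) = ⊥ \land undefined = undefined
\lnot ((R \lor R) \land ((R \lor R) \land Q)) = \lnot undefined = undefined
R \land \lnot ((R \lor R) \land ((R \lor R) \land Q)) = ⊥ \land undefined = undefined
undefined ∉ {⊤}.

No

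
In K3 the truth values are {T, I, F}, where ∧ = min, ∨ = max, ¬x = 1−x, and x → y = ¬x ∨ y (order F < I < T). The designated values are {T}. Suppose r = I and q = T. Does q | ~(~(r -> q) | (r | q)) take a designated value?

Yes

r -> q = I -> T = T  [~I | T]
~(r -> q) = ~T = F
r | q = I | T = T
~(r -> q) | (r | q) = F | T = T
~(~(r -> q) | (r | q)) = ~T = F
q | ~(~(r -> q) | (r | q)) = T | F = T
T ∈ {T}.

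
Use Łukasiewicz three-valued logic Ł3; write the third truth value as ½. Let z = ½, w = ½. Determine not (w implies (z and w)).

z and w = ½ and ½ = ½
w implies (z and w) = ½ implies ½ = ⊤  [min(1, 1−½+½)]
not (w implies (z and w)) = not ⊤ = ⊥

⊥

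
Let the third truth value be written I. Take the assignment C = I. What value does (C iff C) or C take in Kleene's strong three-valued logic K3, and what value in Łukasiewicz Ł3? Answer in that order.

In Kleene's strong three-valued logic K3: C iff C = I iff I = I
(C iff C) or C = I or I = I
In Łukasiewicz Ł3: C iff C = I iff I = True  [1 − |½−½|]
(C iff C) or C = True or I = True
They differ because Kleene's strong three-valued logic K3 and Łukasiewicz Ł3 treat I differently under implication.

I; True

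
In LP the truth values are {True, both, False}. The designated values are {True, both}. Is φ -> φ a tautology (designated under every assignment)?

Every assignment of φ over {True, both, False} gives a value in {True, both}.
In particular, with φ=both: φ -> φ = both.

Yes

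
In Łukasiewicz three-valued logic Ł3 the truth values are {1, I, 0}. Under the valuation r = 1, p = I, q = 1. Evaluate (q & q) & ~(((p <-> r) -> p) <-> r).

q & q = 1 & 1 = 1
p <-> r = I <-> 1 = I  [1 − |½−1|]
(p <-> r) -> p = I -> I = 1
((p <-> r) -> p) <-> r = 1 <-> 1 = 1
~(((p <-> r) -> p) <-> r) = ~1 = 0
(q & q) & ~(((p <-> r) -> p) <-> r) = 1 & 0 = 0

0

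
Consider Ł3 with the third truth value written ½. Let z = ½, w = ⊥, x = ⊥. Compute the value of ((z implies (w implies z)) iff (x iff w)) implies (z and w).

⊥

w implies z = ⊥ implies ½ = ⊤  [min(1, 1−0+½)]
z implies (w implies z) = ½ implies ⊤ = ⊤
x iff w = ⊥ iff ⊥ = ⊤
(z implies (w implies z)) iff (x iff w) = ⊤ iff ⊤ = ⊤
z and w = ½ and ⊥ = ⊥
((z implies (w implies z)) iff (x iff w)) implies (z and w) = ⊤ implies ⊥ = ⊥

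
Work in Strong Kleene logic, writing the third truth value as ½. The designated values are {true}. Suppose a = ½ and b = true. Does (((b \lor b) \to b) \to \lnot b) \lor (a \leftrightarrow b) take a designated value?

No

b \lor b = true \lor true = true
(b \lor b) \to b = true \to true = true
\lnot b = \lnot true = false
((b \lor b) \to b) \to \lnot b = true \to false = false
a \leftrightarrow b = ½ \leftrightarrow true = ½
(((b \lor b) \to b) \to \lnot b) \lor (a \leftrightarrow b) = false \lor ½ = ½
½ ∉ {true}.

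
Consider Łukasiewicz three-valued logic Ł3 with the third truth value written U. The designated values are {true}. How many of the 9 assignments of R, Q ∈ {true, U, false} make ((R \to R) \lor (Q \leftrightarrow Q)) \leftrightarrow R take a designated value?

3

Designated under: (R=true, Q=true); (R=true, Q=U); (R=true, Q=false).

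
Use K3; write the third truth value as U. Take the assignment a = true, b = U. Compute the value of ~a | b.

~a = ~true = false
~a | b = false | U = U

U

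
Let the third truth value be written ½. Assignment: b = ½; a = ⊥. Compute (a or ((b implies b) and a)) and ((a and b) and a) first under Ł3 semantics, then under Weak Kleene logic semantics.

In Ł3: b implies b = ½ implies ½ = ⊤
(b implies b) and a = ⊤ and ⊥ = ⊥
a or ((b implies b) and a) = ⊥ or ⊥ = ⊥
a and b = ⊥ and ½ = ⊥
(a and b) and a = ⊥ and ⊥ = ⊥
(a or ((b implies b) and a)) and ((a and b) and a) = ⊥ and ⊥ = ⊥
In Weak Kleene logic: b implies b = ½ implies ½ = ½
(b implies b) and a = ½ and ⊥ = ½
a or ((b implies b) and a) = ⊥ or ½ = ½
a and b = ⊥ and ½ = ½
(a and b) and a = ½ and ⊥ = ½
(a or ((b implies b) and a)) and ((a and b) and a) = ½ and ½ = ½
They differ because Ł3 and Weak Kleene logic treat ½ differently under the binary connectives.

⊥; ½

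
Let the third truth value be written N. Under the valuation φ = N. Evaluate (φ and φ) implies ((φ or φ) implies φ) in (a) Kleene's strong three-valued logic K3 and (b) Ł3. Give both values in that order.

In Kleene's strong three-valued logic K3: φ and φ = N and N = N
φ or φ = N or N = N
(φ or φ) implies φ = N implies N = N  [not N or N]
(φ and φ) implies ((φ or φ) implies φ) = N implies N = N
In Ł3: φ and φ = N and N = N
φ or φ = N or N = N
(φ or φ) implies φ = N implies N = 1
(φ and φ) implies ((φ or φ) implies φ) = N implies 1 = 1
They differ because Kleene's strong three-valued logic K3 and Ł3 treat N differently under implication.

N; 1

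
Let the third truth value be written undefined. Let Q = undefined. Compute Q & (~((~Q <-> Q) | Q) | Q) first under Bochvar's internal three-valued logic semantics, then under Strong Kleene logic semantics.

undefined; undefined

In Bochvar's internal three-valued logic: ~Q = ~undefined = undefined
~Q <-> Q = undefined <-> undefined = undefined
(~Q <-> Q) | Q = undefined | undefined = undefined
~((~Q <-> Q) | Q) = ~undefined = undefined
~((~Q <-> Q) | Q) | Q = undefined | undefined = undefined
Q & (~((~Q <-> Q) | Q) | Q) = undefined & undefined = undefined
In Strong Kleene logic: ~Q = ~undefined = undefined
~Q <-> Q = undefined <-> undefined = undefined
(~Q <-> Q) | Q = undefined | undefined = undefined
~((~Q <-> Q) | Q) = ~undefined = undefined
~((~Q <-> Q) | Q) | Q = undefined | undefined = undefined
Q & (~((~Q <-> Q) | Q) | Q) = undefined & undefined = undefined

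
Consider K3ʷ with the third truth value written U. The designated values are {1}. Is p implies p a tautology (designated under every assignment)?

Countermodel: p=U gives U, which is not designated.

No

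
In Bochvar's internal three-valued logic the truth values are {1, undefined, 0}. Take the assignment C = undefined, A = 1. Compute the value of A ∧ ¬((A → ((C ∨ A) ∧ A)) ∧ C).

undefined

C ∨ A = undefined ∨ 1 = undefined
(C ∨ A) ∧ A = undefined ∧ 1 = undefined
A → ((C ∨ A) ∧ A) = 1 → undefined = undefined  [any arg is the third value ⇒ result is the third value]
(A → ((C ∨ A) ∧ A)) ∧ C = undefined ∧ undefined = undefined
¬((A → ((C ∨ A) ∧ A)) ∧ C) = ¬undefined = undefined
A ∧ ¬((A → ((C ∨ A) ∧ A)) ∧ C) = 1 ∧ undefined = undefined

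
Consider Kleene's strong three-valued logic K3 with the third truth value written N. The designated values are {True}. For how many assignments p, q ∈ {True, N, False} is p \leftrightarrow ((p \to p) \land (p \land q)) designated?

4

Designated under: (p=True, q=True); (p=False, q=True); (p=False, q=N); (p=False, q=False).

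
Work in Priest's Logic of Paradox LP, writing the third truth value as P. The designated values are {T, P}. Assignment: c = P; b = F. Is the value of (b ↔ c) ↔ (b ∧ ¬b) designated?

Yes

b ↔ c = F ↔ P = P
¬b = ¬F = T
b ∧ ¬b = F ∧ T = F
(b ↔ c) ↔ (b ∧ ¬b) = P ↔ F = P
P ∈ {T, P}.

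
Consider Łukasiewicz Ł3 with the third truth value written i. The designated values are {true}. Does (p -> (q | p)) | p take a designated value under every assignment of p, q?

Every assignment of p, q over {true, i, false} gives a value in {true}.
In particular, with p=i, q=i: (p -> (q | p)) | p = true.

Yes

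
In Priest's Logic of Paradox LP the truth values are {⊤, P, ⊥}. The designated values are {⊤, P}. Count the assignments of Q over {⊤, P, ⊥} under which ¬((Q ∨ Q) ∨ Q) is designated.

2

Q=⊤: ⊥ ·
Q=P: P ✓
Q=⊥: ⊤ ✓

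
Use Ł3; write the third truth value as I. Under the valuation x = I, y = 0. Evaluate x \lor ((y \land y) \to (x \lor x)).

y \land y = 0 \land 0 = 0
x \lor x = I \lor I = I
(y \land y) \to (x \lor x) = 0 \to I = 1  [min(1, 1−0+½)]
x \lor ((y \land y) \to (x \lor x)) = I \lor 1 = 1

1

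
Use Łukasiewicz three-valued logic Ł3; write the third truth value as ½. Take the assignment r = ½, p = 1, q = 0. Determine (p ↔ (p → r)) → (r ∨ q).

p → r = 1 → ½ = ½  [min(1, 1−1+½)]
p ↔ (p → r) = 1 ↔ ½ = ½
r ∨ q = ½ ∨ 0 = ½
(p ↔ (p → r)) → (r ∨ q) = ½ → ½ = 1

1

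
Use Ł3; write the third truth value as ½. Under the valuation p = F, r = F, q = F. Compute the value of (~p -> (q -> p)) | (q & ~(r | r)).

T

~p = ~F = T
q -> p = F -> F = T
~p -> (q -> p) = T -> T = T
r | r = F | F = F
~(r | r) = ~F = T
q & ~(r | r) = F & T = F
(~p -> (q -> p)) | (q & ~(r | r)) = T | F = T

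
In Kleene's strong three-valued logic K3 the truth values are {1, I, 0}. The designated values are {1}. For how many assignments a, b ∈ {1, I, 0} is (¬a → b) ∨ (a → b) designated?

Of the 9 assignments, 7 give a value in {1}.

7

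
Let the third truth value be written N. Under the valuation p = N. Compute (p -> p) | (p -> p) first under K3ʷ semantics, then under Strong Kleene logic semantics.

In K3ʷ: p -> p = N -> N = N  [any arg is the third value ⇒ result is the third value]
p -> p = N -> N = N
(p -> p) | (p -> p) = N | N = N
In Strong Kleene logic: p -> p = N -> N = N
p -> p = N -> N = N
(p -> p) | (p -> p) = N | N = N

N; N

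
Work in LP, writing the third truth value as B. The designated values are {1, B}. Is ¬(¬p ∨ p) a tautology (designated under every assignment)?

No

Countermodel: p=1 gives 0, which is not designated.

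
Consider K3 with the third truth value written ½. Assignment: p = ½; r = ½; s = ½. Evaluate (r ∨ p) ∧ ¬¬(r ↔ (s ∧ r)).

r ∨ p = ½ ∨ ½ = ½
s ∧ r = ½ ∧ ½ = ½
r ↔ (s ∧ r) = ½ ↔ ½ = ½
¬(r ↔ (s ∧ r)) = ¬½ = ½
¬¬(r ↔ (s ∧ r)) = ¬½ = ½
(r ∨ p) ∧ ¬¬(r ↔ (s ∧ r)) = ½ ∧ ½ = ½

½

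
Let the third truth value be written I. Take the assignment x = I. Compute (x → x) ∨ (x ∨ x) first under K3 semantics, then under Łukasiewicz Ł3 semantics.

I; 1

In K3: x → x = I → I = I  [¬I ∨ I]
x ∨ x = I ∨ I = I
(x → x) ∨ (x ∨ x) = I ∨ I = I
In Łukasiewicz Ł3: x → x = I → I = 1
x ∨ x = I ∨ I = I
(x → x) ∨ (x ∨ x) = 1 ∨ I = 1
They differ because K3 and Łukasiewicz Ł3 treat I differently under implication.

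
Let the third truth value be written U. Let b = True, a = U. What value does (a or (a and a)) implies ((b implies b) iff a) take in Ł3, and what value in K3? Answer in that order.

In Ł3: a and a = U and U = U
a or (a and a) = U or U = U
b implies b = True implies True = True
(b implies b) iff a = True iff U = U
(a or (a and a)) implies ((b implies b) iff a) = U implies U = True
In K3: a and a = U and U = U
a or (a and a) = U or U = U
b implies b = True implies True = True
(b implies b) iff a = True iff U = U
(a or (a and a)) implies ((b implies b) iff a) = U implies U = U  [not U or U]
They differ because Ł3 and K3 treat U differently under implication.

True; U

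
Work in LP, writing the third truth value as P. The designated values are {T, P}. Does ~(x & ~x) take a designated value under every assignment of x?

Every assignment of x over {T, P, F} gives a value in {T, P}.
In particular, with x=P: ~(x & ~x) = P.

Yes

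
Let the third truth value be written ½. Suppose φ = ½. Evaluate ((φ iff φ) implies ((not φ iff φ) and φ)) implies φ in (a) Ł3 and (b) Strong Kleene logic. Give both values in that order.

In Ł3: φ iff φ = ½ iff ½ = true
not φ = not ½ = ½
not φ iff φ = ½ iff ½ = true
(not φ iff φ) and φ = true and ½ = ½
(φ iff φ) implies ((not φ iff φ) and φ) = true implies ½ = ½
((φ iff φ) implies ((not φ iff φ) and φ)) implies φ = ½ implies ½ = true
In Strong Kleene logic: φ iff φ = ½ iff ½ = ½
not φ = not ½ = ½
not φ iff φ = ½ iff ½ = ½
(not φ iff φ) and φ = ½ and ½ = ½
(φ iff φ) implies ((not φ iff φ) and φ) = ½ implies ½ = ½  [not ½ or ½]
((φ iff φ) implies ((not φ iff φ) and φ)) implies φ = ½ implies ½ = ½
They differ because Ł3 and Strong Kleene logic treat ½ differently under implication.

true; ½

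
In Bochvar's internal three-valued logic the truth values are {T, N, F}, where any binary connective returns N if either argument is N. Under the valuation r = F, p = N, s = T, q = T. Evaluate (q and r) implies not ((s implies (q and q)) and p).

N

q and r = T and F = F
q and q = T and T = T
s implies (q and q) = T implies T = T
(s implies (q and q)) and p = T and N = N
not ((s implies (q and q)) and p) = not N = N
(q and r) implies not ((s implies (q and q)) and p) = F implies N = N  [any arg is the third value ⇒ result is the third value]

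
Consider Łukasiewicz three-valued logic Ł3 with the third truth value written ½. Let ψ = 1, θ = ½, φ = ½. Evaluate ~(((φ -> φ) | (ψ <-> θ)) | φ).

0

φ -> φ = ½ -> ½ = 1  [min(1, 1−½+½)]
ψ <-> θ = 1 <-> ½ = ½
(φ -> φ) | (ψ <-> θ) = 1 | ½ = 1
((φ -> φ) | (ψ <-> θ)) | φ = 1 | ½ = 1
~(((φ -> φ) | (ψ <-> θ)) | φ) = ~1 = 0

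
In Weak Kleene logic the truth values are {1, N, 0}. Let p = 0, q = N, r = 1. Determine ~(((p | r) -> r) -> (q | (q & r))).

N

p | r = 0 | 1 = 1
(p | r) -> r = 1 -> 1 = 1
q & r = N & 1 = N
q | (q & r) = N | N = N
((p | r) -> r) -> (q | (q & r)) = 1 -> N = N
~(((p | r) -> r) -> (q | (q & r))) = ~N = N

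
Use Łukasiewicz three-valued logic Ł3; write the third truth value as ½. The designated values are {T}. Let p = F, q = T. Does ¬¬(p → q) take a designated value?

Yes

p → q = F → T = T
¬(p → q) = ¬T = F
¬¬(p → q) = ¬F = T
T ∈ {T}.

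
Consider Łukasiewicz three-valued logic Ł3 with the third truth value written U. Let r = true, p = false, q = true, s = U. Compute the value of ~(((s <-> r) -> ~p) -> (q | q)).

false

s <-> r = U <-> true = U  [1 − |½−1|]
~p = ~false = true
(s <-> r) -> ~p = U -> true = true
q | q = true | true = true
((s <-> r) -> ~p) -> (q | q) = true -> true = true
~(((s <-> r) -> ~p) -> (q | q)) = ~true = false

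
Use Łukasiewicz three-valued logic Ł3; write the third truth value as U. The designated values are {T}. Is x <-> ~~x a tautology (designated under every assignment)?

Every assignment of x over {T, U, F} gives a value in {T}.
In particular, with x=U: x <-> ~~x = T.

Yes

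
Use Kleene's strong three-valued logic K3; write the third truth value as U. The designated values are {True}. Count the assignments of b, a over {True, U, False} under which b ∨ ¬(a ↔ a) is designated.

3

Designated under: (b=True, a=True); (b=True, a=U); (b=True, a=False).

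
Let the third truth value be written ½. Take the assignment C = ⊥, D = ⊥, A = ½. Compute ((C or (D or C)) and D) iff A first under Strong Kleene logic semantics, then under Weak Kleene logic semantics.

½; ½

In Strong Kleene logic: D or C = ⊥ or ⊥ = ⊥
C or (D or C) = ⊥ or ⊥ = ⊥
(C or (D or C)) and D = ⊥ and ⊥ = ⊥
((C or (D or C)) and D) iff A = ⊥ iff ½ = ½
In Weak Kleene logic: D or C = ⊥ or ⊥ = ⊥
C or (D or C) = ⊥ or ⊥ = ⊥
(C or (D or C)) and D = ⊥ and ⊥ = ⊥
((C or (D or C)) and D) iff A = ⊥ iff ½ = ½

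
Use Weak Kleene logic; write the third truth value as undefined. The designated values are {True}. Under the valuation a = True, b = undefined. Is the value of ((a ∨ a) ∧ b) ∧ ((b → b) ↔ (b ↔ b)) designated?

a ∨ a = True ∨ True = True
(a ∨ a) ∧ b = True ∧ undefined = undefined
b → b = undefined → undefined = undefined
b ↔ b = undefined ↔ undefined = undefined
(b → b) ↔ (b ↔ b) = undefined ↔ undefined = undefined
((a ∨ a) ∧ b) ∧ ((b → b) ↔ (b ↔ b)) = undefined ∧ undefined = undefined
undefined ∉ {True}.

No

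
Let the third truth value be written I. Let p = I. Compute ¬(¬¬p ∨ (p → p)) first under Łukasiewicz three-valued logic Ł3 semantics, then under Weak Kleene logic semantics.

In Łukasiewicz three-valued logic Ł3: ¬p = ¬I = I
¬¬p = ¬I = I
p → p = I → I = True
¬¬p ∨ (p → p) = I ∨ True = True
¬(¬¬p ∨ (p → p)) = ¬True = False
In Weak Kleene logic: ¬p = ¬I = I
¬¬p = ¬I = I
p → p = I → I = I
¬¬p ∨ (p → p) = I ∨ I = I
¬(¬¬p ∨ (p → p)) = ¬I = I
They differ because Łukasiewicz three-valued logic Ł3 and Weak Kleene logic treat I differently under the binary connectives.

False; I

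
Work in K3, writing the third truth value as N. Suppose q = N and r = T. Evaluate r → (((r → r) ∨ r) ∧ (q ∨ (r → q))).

r → r = T → T = T
(r → r) ∨ r = T ∨ T = T
r → q = T → N = N  [¬T ∨ N]
q ∨ (r → q) = N ∨ N = N
((r → r) ∨ r) ∧ (q ∨ (r → q)) = T ∧ N = N
r → (((r → r) ∨ r) ∧ (q ∨ (r → q))) = T → N = N

N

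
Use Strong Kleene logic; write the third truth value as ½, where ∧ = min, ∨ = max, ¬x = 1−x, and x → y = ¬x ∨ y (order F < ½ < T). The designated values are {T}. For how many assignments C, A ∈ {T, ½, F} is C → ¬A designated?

5

Of the 9 assignments, 5 give a value in {T}.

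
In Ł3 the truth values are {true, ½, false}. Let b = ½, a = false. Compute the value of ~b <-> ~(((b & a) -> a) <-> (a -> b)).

½

~b = ~½ = ½
b & a = ½ & false = false
(b & a) -> a = false -> false = true
a -> b = false -> ½ = true  [min(1, 1−0+½)]
((b & a) -> a) <-> (a -> b) = true <-> true = true
~(((b & a) -> a) <-> (a -> b)) = ~true = false
~b <-> ~(((b & a) -> a) <-> (a -> b)) = ½ <-> false = ½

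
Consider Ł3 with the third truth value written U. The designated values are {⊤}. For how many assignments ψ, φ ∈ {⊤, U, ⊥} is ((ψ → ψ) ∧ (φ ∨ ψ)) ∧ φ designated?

Designated under: (ψ=⊤, φ=⊤); (ψ=U, φ=⊤); (ψ=⊥, φ=⊤).

3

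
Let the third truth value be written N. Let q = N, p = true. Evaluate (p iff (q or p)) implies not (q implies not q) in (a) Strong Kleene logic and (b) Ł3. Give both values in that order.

N; false

In Strong Kleene logic: q or p = N or true = true
p iff (q or p) = true iff true = true
not q = not N = N
q implies not q = N implies N = N  [not N or N]
not (q implies not q) = not N = N
(p iff (q or p)) implies not (q implies not q) = true implies N = N
In Ł3: q or p = N or true = true
p iff (q or p) = true iff true = true
not q = not N = N
q implies not q = N implies N = true  [min(1, 1−½+½)]
not (q implies not q) = not true = false
(p iff (q or p)) implies not (q implies not q) = true implies false = false
They differ because Strong Kleene logic and Ł3 treat N differently under implication.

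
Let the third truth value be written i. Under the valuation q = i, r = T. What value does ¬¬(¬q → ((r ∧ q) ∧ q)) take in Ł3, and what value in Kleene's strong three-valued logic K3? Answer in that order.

T; i

In Ł3: ¬q = ¬i = i
r ∧ q = T ∧ i = i
(r ∧ q) ∧ q = i ∧ i = i
¬q → ((r ∧ q) ∧ q) = i → i = T
¬(¬q → ((r ∧ q) ∧ q)) = ¬T = F
¬¬(¬q → ((r ∧ q) ∧ q)) = ¬F = T
In Kleene's strong three-valued logic K3: ¬q = ¬i = i
r ∧ q = T ∧ i = i
(r ∧ q) ∧ q = i ∧ i = i
¬q → ((r ∧ q) ∧ q) = i → i = i  [¬i ∨ i]
¬(¬q → ((r ∧ q) ∧ q)) = ¬i = i
¬¬(¬q → ((r ∧ q) ∧ q)) = ¬i = i
They differ because Ł3 and Kleene's strong three-valued logic K3 treat i differently under implication.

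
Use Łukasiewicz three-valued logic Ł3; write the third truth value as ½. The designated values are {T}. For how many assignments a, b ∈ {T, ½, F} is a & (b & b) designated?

1

Designated under: (a=T, b=T).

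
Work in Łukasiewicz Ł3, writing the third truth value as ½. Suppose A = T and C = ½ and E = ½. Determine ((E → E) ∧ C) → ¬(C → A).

½

E → E = ½ → ½ = T  [min(1, 1−½+½)]
(E → E) ∧ C = T ∧ ½ = ½
C → A = ½ → T = T
¬(C → A) = ¬T = F
((E → E) ∧ C) → ¬(C → A) = ½ → F = ½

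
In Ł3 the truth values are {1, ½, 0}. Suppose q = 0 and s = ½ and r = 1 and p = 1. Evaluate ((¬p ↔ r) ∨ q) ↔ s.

¬p = ¬1 = 0
¬p ↔ r = 0 ↔ 1 = 0
(¬p ↔ r) ∨ q = 0 ∨ 0 = 0
((¬p ↔ r) ∨ q) ↔ s = 0 ↔ ½ = ½  [1 − |0−½|]

½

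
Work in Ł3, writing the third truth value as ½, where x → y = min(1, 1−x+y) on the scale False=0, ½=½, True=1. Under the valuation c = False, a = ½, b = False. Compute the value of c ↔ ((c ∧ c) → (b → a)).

c ∧ c = False ∧ False = False
b → a = False → ½ = True  [min(1, 1−0+½)]
(c ∧ c) → (b → a) = False → True = True
c ↔ ((c ∧ c) → (b → a)) = False ↔ True = False

False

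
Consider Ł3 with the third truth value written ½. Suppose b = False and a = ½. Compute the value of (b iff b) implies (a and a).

½

b iff b = False iff False = True
a and a = ½ and ½ = ½
(b iff b) implies (a and a) = True implies ½ = ½  [min(1, 1−1+½)]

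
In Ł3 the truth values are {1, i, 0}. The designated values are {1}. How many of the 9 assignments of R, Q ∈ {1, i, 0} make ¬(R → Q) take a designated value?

Designated under: (R=1, Q=0).

1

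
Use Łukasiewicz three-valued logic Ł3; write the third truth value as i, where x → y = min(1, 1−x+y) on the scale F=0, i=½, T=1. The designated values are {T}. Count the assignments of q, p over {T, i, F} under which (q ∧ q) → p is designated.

Of the 9 assignments, 6 give a value in {T}.

6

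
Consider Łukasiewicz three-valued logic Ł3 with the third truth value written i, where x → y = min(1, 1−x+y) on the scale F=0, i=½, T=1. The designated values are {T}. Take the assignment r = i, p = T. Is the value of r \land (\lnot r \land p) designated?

No

\lnot r = \lnot i = i
\lnot r \land p = i \land T = i
r \land (\lnot r \land p) = i \land i = i
i ∉ {T}.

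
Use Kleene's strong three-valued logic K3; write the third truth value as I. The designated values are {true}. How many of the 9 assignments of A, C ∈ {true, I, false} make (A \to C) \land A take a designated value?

1

Designated under: (A=true, C=true).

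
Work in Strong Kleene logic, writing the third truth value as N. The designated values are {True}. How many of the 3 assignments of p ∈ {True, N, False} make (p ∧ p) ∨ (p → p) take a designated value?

p=True: True ✓
p=N: N ·
p=False: True ✓

2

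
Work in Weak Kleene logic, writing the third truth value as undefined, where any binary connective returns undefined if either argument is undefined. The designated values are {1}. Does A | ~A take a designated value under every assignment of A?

Countermodel: A=undefined gives undefined, which is not designated.

No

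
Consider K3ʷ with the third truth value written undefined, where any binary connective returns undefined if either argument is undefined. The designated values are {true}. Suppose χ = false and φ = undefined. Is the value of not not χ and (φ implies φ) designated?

No

not χ = not false = true
not not χ = not true = false
φ implies φ = undefined implies undefined = undefined
not not χ and (φ implies φ) = false and undefined = undefined
undefined ∉ {true}.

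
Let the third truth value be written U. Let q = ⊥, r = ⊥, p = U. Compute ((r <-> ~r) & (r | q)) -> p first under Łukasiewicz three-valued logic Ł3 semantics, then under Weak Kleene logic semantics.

⊤; U

In Łukasiewicz three-valued logic Ł3: ~r = ~⊥ = ⊤
r <-> ~r = ⊥ <-> ⊤ = ⊥
r | q = ⊥ | ⊥ = ⊥
(r <-> ~r) & (r | q) = ⊥ & ⊥ = ⊥
((r <-> ~r) & (r | q)) -> p = ⊥ -> U = ⊤  [min(1, 1−0+½)]
In Weak Kleene logic: ~r = ~⊥ = ⊤
r <-> ~r = ⊥ <-> ⊤ = ⊥
r | q = ⊥ | ⊥ = ⊥
(r <-> ~r) & (r | q) = ⊥ & ⊥ = ⊥
((r <-> ~r) & (r | q)) -> p = ⊥ -> U = U
They differ because Łukasiewicz three-valued logic Ł3 and Weak Kleene logic treat U differently under the binary connectives.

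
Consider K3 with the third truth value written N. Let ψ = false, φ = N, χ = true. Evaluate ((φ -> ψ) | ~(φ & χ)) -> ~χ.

N

φ -> ψ = N -> false = N
φ & χ = N & true = N
~(φ & χ) = ~N = N
(φ -> ψ) | ~(φ & χ) = N | N = N
~χ = ~true = false
((φ -> ψ) | ~(φ & χ)) -> ~χ = N -> false = N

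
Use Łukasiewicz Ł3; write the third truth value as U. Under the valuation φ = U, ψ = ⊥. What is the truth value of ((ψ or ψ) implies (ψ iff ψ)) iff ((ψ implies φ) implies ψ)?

ψ or ψ = ⊥ or ⊥ = ⊥
ψ iff ψ = ⊥ iff ⊥ = ⊤
(ψ or ψ) implies (ψ iff ψ) = ⊥ implies ⊤ = ⊤
ψ implies φ = ⊥ implies U = ⊤  [min(1, 1−0+½)]
(ψ implies φ) implies ψ = ⊤ implies ⊥ = ⊥
((ψ or ψ) implies (ψ iff ψ)) iff ((ψ implies φ) implies ψ) = ⊤ iff ⊥ = ⊥

⊥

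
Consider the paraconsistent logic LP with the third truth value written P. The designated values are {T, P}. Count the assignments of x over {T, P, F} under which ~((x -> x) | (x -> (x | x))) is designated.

1

x=T: F ·
x=P: P ✓
x=F: F ·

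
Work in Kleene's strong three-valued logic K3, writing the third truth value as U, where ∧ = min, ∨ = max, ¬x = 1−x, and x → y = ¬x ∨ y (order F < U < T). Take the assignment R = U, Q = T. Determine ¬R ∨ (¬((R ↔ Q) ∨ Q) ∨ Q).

¬R = ¬U = U
R ↔ Q = U ↔ T = U
(R ↔ Q) ∨ Q = U ∨ T = T
¬((R ↔ Q) ∨ Q) = ¬T = F
¬((R ↔ Q) ∨ Q) ∨ Q = F ∨ T = T
¬R ∨ (¬((R ↔ Q) ∨ Q) ∨ Q) = U ∨ T = T

T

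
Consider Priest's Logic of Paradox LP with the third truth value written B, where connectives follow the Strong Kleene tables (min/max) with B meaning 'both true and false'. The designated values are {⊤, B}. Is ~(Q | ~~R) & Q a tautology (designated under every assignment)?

Countermodel: Q=⊤, R=⊤ gives ⊥, which is not designated.

No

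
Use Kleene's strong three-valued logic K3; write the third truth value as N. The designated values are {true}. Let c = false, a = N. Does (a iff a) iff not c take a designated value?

No

a iff a = N iff N = N
not c = not false = true
(a iff a) iff not c = N iff true = N
N ∉ {true}.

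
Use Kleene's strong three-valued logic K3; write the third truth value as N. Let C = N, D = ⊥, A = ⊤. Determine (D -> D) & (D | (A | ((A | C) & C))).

⊤

D -> D = ⊥ -> ⊥ = ⊤
A | C = ⊤ | N = ⊤
(A | C) & C = ⊤ & N = N
A | ((A | C) & C) = ⊤ | N = ⊤
D | (A | ((A | C) & C)) = ⊥ | ⊤ = ⊤
(D -> D) & (D | (A | ((A | C) & C))) = ⊤ & ⊤ = ⊤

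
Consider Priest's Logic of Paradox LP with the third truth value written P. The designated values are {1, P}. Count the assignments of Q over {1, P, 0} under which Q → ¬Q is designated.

2

Q=1: 0 ·
Q=P: P ✓
Q=0: 1 ✓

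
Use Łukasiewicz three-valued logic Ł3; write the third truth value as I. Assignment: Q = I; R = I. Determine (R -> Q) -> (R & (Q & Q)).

R -> Q = I -> I = true  [min(1, 1−½+½)]
Q & Q = I & I = I
R & (Q & Q) = I & I = I
(R -> Q) -> (R & (Q & Q)) = true -> I = I

I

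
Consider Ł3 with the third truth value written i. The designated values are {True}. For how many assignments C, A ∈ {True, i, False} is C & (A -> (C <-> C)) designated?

3

Designated under: (C=True, A=True); (C=True, A=i); (C=True, A=False).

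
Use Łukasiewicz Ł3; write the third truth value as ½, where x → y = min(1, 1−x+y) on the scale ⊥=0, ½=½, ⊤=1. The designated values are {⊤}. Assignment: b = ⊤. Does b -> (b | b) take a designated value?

b | b = ⊤ | ⊤ = ⊤
b -> (b | b) = ⊤ -> ⊤ = ⊤
⊤ ∈ {⊤}.

Yes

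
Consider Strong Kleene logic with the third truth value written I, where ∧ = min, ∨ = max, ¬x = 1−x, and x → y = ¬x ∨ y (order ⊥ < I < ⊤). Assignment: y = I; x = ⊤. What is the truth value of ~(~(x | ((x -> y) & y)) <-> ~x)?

⊥

x -> y = ⊤ -> I = I
(x -> y) & y = I & I = I
x | ((x -> y) & y) = ⊤ | I = ⊤
~(x | ((x -> y) & y)) = ~⊤ = ⊥
~x = ~⊤ = ⊥
~(x | ((x -> y) & y)) <-> ~x = ⊥ <-> ⊥ = ⊤
~(~(x | ((x -> y) & y)) <-> ~x) = ~⊤ = ⊥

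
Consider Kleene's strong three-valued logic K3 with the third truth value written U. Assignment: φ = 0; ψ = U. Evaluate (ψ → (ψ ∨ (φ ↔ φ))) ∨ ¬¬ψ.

φ ↔ φ = 0 ↔ 0 = 1
ψ ∨ (φ ↔ φ) = U ∨ 1 = 1
ψ → (ψ ∨ (φ ↔ φ)) = U → 1 = 1
¬ψ = ¬U = U
¬¬ψ = ¬U = U
(ψ → (ψ ∨ (φ ↔ φ))) ∨ ¬¬ψ = 1 ∨ U = 1

1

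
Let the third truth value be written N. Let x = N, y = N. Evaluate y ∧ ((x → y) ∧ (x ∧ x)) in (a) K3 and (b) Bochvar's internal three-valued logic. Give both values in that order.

N; N

In K3: x → y = N → N = N  [¬N ∨ N]
x ∧ x = N ∧ N = N
(x → y) ∧ (x ∧ x) = N ∧ N = N
y ∧ ((x → y) ∧ (x ∧ x)) = N ∧ N = N
In Bochvar's internal three-valued logic: x → y = N → N = N
x ∧ x = N ∧ N = N
(x → y) ∧ (x ∧ x) = N ∧ N = N
y ∧ ((x → y) ∧ (x ∧ x)) = N ∧ N = N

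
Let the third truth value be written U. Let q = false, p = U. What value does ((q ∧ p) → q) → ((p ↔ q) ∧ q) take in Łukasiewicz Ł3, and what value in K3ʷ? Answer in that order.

false; U

In Łukasiewicz Ł3: q ∧ p = false ∧ U = false
(q ∧ p) → q = false → false = true
p ↔ q = U ↔ false = U  [1 − |½−0|]
(p ↔ q) ∧ q = U ∧ false = false
((q ∧ p) → q) → ((p ↔ q) ∧ q) = true → false = false
In K3ʷ: q ∧ p = false ∧ U = U
(q ∧ p) → q = U → false = U  [any arg is the third value ⇒ result is the third value]
p ↔ q = U ↔ false = U
(p ↔ q) ∧ q = U ∧ false = U
((q ∧ p) → q) → ((p ↔ q) ∧ q) = U → U = U
They differ because Łukasiewicz Ł3 and K3ʷ treat U differently under the binary connectives.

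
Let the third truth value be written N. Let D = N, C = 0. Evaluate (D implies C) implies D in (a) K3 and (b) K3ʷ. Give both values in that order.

In K3: D implies C = N implies 0 = N  [not N or 0]
(D implies C) implies D = N implies N = N
In K3ʷ: D implies C = N implies 0 = N
(D implies C) implies D = N implies N = N

N; N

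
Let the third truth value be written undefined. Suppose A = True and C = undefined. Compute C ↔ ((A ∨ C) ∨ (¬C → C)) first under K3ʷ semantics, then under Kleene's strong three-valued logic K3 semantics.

In K3ʷ: A ∨ C = True ∨ undefined = undefined
¬C = ¬undefined = undefined
¬C → C = undefined → undefined = undefined  [any arg is the third value ⇒ result is the third value]
(A ∨ C) ∨ (¬C → C) = undefined ∨ undefined = undefined
C ↔ ((A ∨ C) ∨ (¬C → C)) = undefined ↔ undefined = undefined
In Kleene's strong three-valued logic K3: A ∨ C = True ∨ undefined = True
¬C = ¬undefined = undefined
¬C → C = undefined → undefined = undefined  [¬undefined ∨ undefined]
(A ∨ C) ∨ (¬C → C) = True ∨ undefined = True
C ↔ ((A ∨ C) ∨ (¬C → C)) = undefined ↔ True = undefined

undefined; undefined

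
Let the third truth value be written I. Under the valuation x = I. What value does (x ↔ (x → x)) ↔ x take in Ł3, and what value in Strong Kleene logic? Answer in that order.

In Ł3: x → x = I → I = T  [min(1, 1−½+½)]
x ↔ (x → x) = I ↔ T = I
(x ↔ (x → x)) ↔ x = I ↔ I = T
In Strong Kleene logic: x → x = I → I = I  [¬I ∨ I]
x ↔ (x → x) = I ↔ I = I
(x ↔ (x → x)) ↔ x = I ↔ I = I
They differ because Ł3 and Strong Kleene logic treat I differently under implication.

T; I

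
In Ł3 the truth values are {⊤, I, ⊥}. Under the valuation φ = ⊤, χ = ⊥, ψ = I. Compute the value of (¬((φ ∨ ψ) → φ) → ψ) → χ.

φ ∨ ψ = ⊤ ∨ I = ⊤
(φ ∨ ψ) → φ = ⊤ → ⊤ = ⊤
¬((φ ∨ ψ) → φ) = ¬⊤ = ⊥
¬((φ ∨ ψ) → φ) → ψ = ⊥ → I = ⊤  [min(1, 1−0+½)]
(¬((φ ∨ ψ) → φ) → ψ) → χ = ⊤ → ⊥ = ⊥

⊥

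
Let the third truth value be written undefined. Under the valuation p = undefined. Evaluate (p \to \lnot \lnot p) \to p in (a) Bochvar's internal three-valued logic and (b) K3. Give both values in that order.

In Bochvar's internal three-valued logic: \lnot p = \lnot undefined = undefined
\lnot \lnot p = \lnot undefined = undefined
p \to \lnot \lnot p = undefined \to undefined = undefined  [any arg is the third value ⇒ result is the third value]
(p \to \lnot \lnot p) \to p = undefined \to undefined = undefined
In K3: \lnot p = \lnot undefined = undefined
\lnot \lnot p = \lnot undefined = undefined
p \to \lnot \lnot p = undefined \to undefined = undefined  [\lnot undefined \lor undefined]
(p \to \lnot \lnot p) \to p = undefined \to undefined = undefined

undefined; undefined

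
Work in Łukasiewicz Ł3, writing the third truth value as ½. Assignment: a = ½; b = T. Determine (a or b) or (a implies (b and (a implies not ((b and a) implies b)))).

a or b = ½ or T = T
b and a = T and ½ = ½
(b and a) implies b = ½ implies T = T  [min(1, 1−½+1)]
not ((b and a) implies b) = not T = F
a implies not ((b and a) implies b) = ½ implies F = ½
b and (a implies not ((b and a) implies b)) = T and ½ = ½
a implies (b and (a implies not ((b and a) implies b))) = ½ implies ½ = T
(a or b) or (a implies (b and (a implies not ((b and a) implies b)))) = T or T = T

T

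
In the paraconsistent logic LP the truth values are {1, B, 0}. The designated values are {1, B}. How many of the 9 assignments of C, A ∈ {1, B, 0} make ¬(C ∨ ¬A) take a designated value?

4

Designated under: (C=B, A=1); (C=B, A=B); (C=0, A=1); (C=0, A=B).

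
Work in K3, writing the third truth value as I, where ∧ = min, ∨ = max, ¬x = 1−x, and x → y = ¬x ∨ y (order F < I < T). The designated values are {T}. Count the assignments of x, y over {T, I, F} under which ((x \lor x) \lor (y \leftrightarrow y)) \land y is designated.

Designated under: (x=T, y=T); (x=I, y=T); (x=F, y=T).

3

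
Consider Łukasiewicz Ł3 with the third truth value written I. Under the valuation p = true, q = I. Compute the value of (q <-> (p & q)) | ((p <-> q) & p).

true

p & q = true & I = I
q <-> (p & q) = I <-> I = true  [1 − |½−½|]
p <-> q = true <-> I = I
(p <-> q) & p = I & true = I
(q <-> (p & q)) | ((p <-> q) & p) = true | I = true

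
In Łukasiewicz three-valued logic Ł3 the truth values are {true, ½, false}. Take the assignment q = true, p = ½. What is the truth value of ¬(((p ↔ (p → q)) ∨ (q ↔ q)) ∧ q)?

false

p → q = ½ → true = true  [min(1, 1−½+1)]
p ↔ (p → q) = ½ ↔ true = ½
q ↔ q = true ↔ true = true
(p ↔ (p → q)) ∨ (q ↔ q) = ½ ∨ true = true
((p ↔ (p → q)) ∨ (q ↔ q)) ∧ q = true ∧ true = true
¬(((p ↔ (p → q)) ∨ (q ↔ q)) ∧ q) = ¬true = false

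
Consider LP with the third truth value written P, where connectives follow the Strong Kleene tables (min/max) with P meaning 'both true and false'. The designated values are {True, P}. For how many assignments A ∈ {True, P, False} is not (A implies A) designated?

1

A=True: False ·
A=P: P ✓
A=False: False ·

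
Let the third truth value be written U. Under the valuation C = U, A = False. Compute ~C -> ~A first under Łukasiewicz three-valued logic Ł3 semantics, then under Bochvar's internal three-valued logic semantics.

True; U

In Łukasiewicz three-valued logic Ł3: ~C = ~U = U
~A = ~False = True
~C -> ~A = U -> True = True  [min(1, 1−½+1)]
In Bochvar's internal three-valued logic: ~C = ~U = U
~A = ~False = True
~C -> ~A = U -> True = U
They differ because Łukasiewicz three-valued logic Ł3 and Bochvar's internal three-valued logic treat U differently under the binary connectives.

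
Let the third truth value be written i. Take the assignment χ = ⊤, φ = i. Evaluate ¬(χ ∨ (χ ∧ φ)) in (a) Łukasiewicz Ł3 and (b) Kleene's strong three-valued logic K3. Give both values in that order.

In Łukasiewicz Ł3: χ ∧ φ = ⊤ ∧ i = i
χ ∨ (χ ∧ φ) = ⊤ ∨ i = ⊤
¬(χ ∨ (χ ∧ φ)) = ¬⊤ = ⊥
In Kleene's strong three-valued logic K3: χ ∧ φ = ⊤ ∧ i = i
χ ∨ (χ ∧ φ) = ⊤ ∨ i = ⊤
¬(χ ∨ (χ ∧ φ)) = ¬⊤ = ⊥

⊥; ⊥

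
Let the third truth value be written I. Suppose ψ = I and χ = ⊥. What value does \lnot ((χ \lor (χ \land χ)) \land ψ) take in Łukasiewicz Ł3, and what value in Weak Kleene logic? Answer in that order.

⊤; I

In Łukasiewicz Ł3: χ \land χ = ⊥ \land ⊥ = ⊥
χ \lor (χ \land χ) = ⊥ \lor ⊥ = ⊥
(χ \lor (χ \land χ)) \land ψ = ⊥ \land I = ⊥
\lnot ((χ \lor (χ \land χ)) \land ψ) = \lnot ⊥ = ⊤
In Weak Kleene logic: χ \land χ = ⊥ \land ⊥ = ⊥
χ \lor (χ \land χ) = ⊥ \lor ⊥ = ⊥
(χ \lor (χ \land χ)) \land ψ = ⊥ \land I = I
\lnot ((χ \lor (χ \land χ)) \land ψ) = \lnot I = I
They differ because Łukasiewicz Ł3 and Weak Kleene logic treat I differently under the binary connectives.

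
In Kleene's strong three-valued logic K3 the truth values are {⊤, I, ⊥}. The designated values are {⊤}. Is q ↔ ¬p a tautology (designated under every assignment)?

Countermodel: q=⊤, p=⊤ gives ⊥, which is not designated.

No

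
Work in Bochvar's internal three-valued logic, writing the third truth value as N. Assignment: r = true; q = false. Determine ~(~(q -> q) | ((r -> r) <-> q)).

q -> q = false -> false = true
~(q -> q) = ~true = false
r -> r = true -> true = true
(r -> r) <-> q = true <-> false = false
~(q -> q) | ((r -> r) <-> q) = false | false = false
~(~(q -> q) | ((r -> r) <-> q)) = ~false = true

true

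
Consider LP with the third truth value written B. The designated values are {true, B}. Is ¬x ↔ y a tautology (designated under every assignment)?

No

Countermodel: x=true, y=true gives false, which is not designated.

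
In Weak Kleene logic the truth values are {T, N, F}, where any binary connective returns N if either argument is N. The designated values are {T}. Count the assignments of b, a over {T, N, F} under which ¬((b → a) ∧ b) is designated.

Designated under: (b=T, a=F); (b=F, a=T); (b=F, a=F).

3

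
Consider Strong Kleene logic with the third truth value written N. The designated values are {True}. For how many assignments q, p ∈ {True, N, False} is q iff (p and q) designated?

4

Designated under: (q=True, p=True); (q=False, p=True); (q=False, p=N); (q=False, p=False).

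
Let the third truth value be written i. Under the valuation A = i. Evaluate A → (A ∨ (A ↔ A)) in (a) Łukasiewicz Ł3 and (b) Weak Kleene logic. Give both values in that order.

⊤; i

In Łukasiewicz Ł3: A ↔ A = i ↔ i = ⊤
A ∨ (A ↔ A) = i ∨ ⊤ = ⊤
A → (A ∨ (A ↔ A)) = i → ⊤ = ⊤
In Weak Kleene logic: A ↔ A = i ↔ i = i
A ∨ (A ↔ A) = i ∨ i = i
A → (A ∨ (A ↔ A)) = i → i = i  [any arg is the third value ⇒ result is the third value]
They differ because Łukasiewicz Ł3 and Weak Kleene logic treat i differently under the binary connectives.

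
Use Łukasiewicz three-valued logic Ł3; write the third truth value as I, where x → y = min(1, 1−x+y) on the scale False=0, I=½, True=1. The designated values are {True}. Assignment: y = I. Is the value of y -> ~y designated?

~y = ~I = I
y -> ~y = I -> I = True  [min(1, 1−½+½)]
True ∈ {True}.

Yes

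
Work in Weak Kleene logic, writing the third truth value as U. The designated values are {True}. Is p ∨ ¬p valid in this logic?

No

Countermodel: p=U gives U, which is not designated.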